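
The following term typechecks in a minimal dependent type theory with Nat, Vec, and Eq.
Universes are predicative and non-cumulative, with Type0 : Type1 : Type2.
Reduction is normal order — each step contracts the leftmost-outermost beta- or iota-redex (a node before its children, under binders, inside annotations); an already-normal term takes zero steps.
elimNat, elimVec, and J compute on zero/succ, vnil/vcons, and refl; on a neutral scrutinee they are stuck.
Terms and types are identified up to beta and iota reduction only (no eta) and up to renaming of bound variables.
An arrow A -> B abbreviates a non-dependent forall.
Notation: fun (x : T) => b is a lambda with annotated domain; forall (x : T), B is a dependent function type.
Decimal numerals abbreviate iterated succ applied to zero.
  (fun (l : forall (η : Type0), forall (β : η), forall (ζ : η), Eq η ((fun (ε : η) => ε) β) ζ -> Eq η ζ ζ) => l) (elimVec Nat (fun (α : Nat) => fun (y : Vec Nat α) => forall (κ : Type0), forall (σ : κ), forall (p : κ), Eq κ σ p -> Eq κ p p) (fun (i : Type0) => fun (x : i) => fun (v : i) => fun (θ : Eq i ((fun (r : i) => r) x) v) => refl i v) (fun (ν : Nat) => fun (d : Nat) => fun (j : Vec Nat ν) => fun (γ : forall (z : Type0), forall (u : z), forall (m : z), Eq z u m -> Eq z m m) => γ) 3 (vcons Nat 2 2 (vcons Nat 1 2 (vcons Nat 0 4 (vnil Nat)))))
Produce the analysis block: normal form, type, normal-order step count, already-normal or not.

normal form:
  fun (l : Type0) => fun (η : l) => fun (β : l) => fun (ζ : Eq l η β) => refl l β
type:
  forall (l : Type0), forall (η : l), forall (β : l), Eq l η β -> Eq l β β
normal-order step count: 18
started in normal form: no
first redex: a beta-redex


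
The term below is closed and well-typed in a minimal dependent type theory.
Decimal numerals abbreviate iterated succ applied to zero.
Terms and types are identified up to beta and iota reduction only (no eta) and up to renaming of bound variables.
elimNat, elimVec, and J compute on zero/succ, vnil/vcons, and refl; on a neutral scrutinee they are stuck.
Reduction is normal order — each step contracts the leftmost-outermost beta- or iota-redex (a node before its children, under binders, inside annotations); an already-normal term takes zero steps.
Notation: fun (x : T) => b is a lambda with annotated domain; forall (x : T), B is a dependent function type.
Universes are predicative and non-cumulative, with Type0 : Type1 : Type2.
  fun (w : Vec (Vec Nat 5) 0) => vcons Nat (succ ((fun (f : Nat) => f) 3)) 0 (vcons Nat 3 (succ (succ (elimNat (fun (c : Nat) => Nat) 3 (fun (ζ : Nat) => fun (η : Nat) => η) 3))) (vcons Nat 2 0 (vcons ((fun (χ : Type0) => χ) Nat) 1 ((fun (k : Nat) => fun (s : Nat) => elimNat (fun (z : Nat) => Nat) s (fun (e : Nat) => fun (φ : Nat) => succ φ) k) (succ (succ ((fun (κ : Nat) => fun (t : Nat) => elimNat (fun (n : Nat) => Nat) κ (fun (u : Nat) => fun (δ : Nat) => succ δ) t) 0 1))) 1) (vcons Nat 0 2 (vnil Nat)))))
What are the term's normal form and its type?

normal form:
  fun (w : Vec (Vec Nat 5) 0) => vcons Nat 4 0 (vcons Nat 3 5 (vcons Nat 2 0 (vcons Nat 1 4 (vcons Nat 0 2 (vnil Nat)))))
the term's type:
  forall (w : Vec (Vec Nat 5) 0), Vec Nat 5


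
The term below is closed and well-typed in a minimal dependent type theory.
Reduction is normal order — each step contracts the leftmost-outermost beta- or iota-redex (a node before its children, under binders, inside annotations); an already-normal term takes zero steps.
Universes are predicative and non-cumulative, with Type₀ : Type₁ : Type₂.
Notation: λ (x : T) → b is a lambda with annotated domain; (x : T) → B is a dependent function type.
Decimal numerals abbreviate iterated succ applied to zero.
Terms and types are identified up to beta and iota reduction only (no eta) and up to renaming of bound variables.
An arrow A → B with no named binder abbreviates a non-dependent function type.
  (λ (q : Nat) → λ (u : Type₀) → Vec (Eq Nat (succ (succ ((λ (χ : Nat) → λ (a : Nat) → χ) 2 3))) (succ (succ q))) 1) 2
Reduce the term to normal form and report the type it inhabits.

normal form:
  λ (q : Type₀) → Vec (Eq Nat 4 4) 1
inferred type:
  Type₀ → Type₀
observation: 3 normal-order steps separate the term from its normal form.


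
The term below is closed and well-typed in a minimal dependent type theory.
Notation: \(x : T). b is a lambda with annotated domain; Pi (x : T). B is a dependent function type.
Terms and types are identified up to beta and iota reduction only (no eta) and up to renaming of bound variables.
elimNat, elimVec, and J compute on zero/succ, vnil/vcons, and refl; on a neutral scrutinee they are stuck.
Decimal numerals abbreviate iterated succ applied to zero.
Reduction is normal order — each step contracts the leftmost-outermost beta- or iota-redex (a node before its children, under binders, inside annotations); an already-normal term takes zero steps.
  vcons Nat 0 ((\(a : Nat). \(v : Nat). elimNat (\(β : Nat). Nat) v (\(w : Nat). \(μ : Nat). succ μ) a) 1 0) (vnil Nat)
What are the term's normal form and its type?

reduced normal form:
  vcons Nat 0 1 (vnil Nat)
the term's type:
  Vec Nat 1
observation: the leftmost-outermost redex is a beta-redex, and normalization takes 6 steps.


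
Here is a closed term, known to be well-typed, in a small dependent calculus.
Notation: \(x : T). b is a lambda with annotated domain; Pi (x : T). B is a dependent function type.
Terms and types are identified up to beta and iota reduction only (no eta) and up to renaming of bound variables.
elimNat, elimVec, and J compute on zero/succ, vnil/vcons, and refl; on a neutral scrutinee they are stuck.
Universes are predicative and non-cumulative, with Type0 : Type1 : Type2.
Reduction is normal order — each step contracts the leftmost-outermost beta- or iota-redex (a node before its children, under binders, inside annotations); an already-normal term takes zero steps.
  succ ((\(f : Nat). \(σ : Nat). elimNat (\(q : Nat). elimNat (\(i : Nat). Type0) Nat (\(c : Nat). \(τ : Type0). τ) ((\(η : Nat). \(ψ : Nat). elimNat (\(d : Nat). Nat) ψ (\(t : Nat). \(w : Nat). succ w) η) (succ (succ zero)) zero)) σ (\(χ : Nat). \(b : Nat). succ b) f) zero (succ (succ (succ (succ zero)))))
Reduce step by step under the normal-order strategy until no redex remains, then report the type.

normal-order reduction sequence:
  succ ((\(f : Nat). \(σ : Nat). elimNat (\(q : Nat). elimNat (\(i : Nat). Type0) Nat (\(c : Nat). \(τ : Type0). τ) ((\(η : Nat). \(ψ : Nat). elimNat (\(d : Nat). Nat) ψ (\(t : Nat). \(w : Nat). succ w) η) (succ (succ zero)) zero)) σ (\(χ : Nat). \(b : Nat). succ b) f) zero (succ (succ (succ (succ zero)))))
  ~> succ ((\(f : Nat). elimNat (\(σ : Nat). elimNat (\(q : Nat). Type0) Nat (\(i : Nat). \(c : Type0). c) ((\(τ : Nat). \(η : Nat). elimNat (\(ψ : Nat). Nat) η (\(d : Nat). \(t : Nat). succ t) τ) (succ (succ zero)) zero)) f (\(w : Nat). \(χ : Nat). succ χ) zero) (succ (succ (succ (succ zero)))))
  ~> succ (elimNat (\(f : Nat). elimNat (\(σ : Nat). Type0) Nat (\(q : Nat). \(i : Type0). i) ((\(c : Nat). \(τ : Nat). elimNat (\(η : Nat). Nat) τ (\(ψ : Nat). \(d : Nat). succ d) c) (succ (succ zero)) zero)) (succ (succ (succ (succ zero)))) (\(t : Nat). \(w : Nat). succ w) zero)
  ~> succ (succ (succ (succ (succ zero))))
the term's type:
  Nat


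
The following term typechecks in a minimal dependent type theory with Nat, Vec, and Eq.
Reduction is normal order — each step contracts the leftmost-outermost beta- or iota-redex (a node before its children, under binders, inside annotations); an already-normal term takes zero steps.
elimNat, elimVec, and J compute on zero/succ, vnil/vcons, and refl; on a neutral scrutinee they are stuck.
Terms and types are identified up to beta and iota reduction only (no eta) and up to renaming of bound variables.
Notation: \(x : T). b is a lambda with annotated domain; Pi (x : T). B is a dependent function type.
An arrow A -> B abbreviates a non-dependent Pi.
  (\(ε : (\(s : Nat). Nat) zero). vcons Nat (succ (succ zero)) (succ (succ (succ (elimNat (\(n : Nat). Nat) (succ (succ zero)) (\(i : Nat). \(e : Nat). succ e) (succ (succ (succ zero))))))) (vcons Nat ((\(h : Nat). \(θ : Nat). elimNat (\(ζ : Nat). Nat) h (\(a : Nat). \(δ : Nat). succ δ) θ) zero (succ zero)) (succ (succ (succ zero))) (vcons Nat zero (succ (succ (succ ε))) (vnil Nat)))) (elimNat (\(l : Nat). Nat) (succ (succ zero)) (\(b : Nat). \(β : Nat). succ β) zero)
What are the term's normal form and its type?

normal form:
  vcons Nat (succ (succ zero)) (succ (succ (succ (succ (succ (succ (succ (succ zero)))))))) (vcons Nat (succ zero) (succ (succ (succ zero))) (vcons Nat zero (succ (succ (succ (succ (succ zero))))) (vnil Nat)))
inferred type:
  Vec Nat (succ (succ (succ zero)))


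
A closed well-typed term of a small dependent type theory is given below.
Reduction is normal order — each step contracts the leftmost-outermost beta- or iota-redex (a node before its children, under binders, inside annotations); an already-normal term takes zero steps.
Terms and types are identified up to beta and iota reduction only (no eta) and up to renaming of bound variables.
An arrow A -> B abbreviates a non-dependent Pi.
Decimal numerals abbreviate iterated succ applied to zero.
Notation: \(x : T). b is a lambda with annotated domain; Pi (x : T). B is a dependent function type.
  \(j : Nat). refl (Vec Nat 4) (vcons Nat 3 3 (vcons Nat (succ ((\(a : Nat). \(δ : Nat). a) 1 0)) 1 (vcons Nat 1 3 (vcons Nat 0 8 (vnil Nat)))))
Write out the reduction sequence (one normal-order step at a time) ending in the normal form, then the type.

normal-order reduction:
  \(j : Nat). refl (Vec Nat 4) (vcons Nat 3 3 (vcons Nat (succ ((\(a : Nat). \(δ : Nat). a) 1 0)) 1 (vcons Nat 1 3 (vcons Nat 0 8 (vnil Nat)))))
  ~> \(j : Nat). refl (Vec Nat 4) (vcons Nat 3 3 (vcons Nat (succ ((\(a : Nat). 1) 0)) 1 (vcons Nat 1 3 (vcons Nat 0 8 (vnil Nat)))))
  ~> \(j : Nat). refl (Vec Nat 4) (vcons Nat 3 3 (vcons Nat 2 1 (vcons Nat 1 3 (vcons Nat 0 8 (vnil Nat)))))
type:
  Nat -> Eq (Vec Nat 4) (vcons Nat 3 3 (vcons Nat 2 1 (vcons Nat 1 3 (vcons Nat 0 8 (vnil Nat))))) (vcons Nat 3 3 (vcons Nat 2 1 (vcons Nat 1 3 (vcons Nat 0 8 (vnil Nat)))))


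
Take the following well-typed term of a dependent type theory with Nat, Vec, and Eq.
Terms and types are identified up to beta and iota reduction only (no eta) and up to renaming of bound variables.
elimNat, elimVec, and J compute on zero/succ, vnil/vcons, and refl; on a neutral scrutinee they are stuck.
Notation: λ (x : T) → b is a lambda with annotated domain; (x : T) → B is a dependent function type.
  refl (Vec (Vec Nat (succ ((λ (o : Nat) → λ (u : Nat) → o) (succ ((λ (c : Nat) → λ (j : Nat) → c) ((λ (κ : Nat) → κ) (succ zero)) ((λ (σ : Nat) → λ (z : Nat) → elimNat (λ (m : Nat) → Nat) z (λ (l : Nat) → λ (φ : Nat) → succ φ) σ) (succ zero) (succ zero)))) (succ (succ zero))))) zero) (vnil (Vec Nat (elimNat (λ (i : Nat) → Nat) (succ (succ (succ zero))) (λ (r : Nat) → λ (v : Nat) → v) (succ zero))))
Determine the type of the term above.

inferred type:
  Eq (Vec (Vec Nat (succ (succ (succ zero)))) zero) (vnil (Vec Nat (succ (succ (succ zero))))) (vnil (Vec Nat (succ (succ (succ zero)))))


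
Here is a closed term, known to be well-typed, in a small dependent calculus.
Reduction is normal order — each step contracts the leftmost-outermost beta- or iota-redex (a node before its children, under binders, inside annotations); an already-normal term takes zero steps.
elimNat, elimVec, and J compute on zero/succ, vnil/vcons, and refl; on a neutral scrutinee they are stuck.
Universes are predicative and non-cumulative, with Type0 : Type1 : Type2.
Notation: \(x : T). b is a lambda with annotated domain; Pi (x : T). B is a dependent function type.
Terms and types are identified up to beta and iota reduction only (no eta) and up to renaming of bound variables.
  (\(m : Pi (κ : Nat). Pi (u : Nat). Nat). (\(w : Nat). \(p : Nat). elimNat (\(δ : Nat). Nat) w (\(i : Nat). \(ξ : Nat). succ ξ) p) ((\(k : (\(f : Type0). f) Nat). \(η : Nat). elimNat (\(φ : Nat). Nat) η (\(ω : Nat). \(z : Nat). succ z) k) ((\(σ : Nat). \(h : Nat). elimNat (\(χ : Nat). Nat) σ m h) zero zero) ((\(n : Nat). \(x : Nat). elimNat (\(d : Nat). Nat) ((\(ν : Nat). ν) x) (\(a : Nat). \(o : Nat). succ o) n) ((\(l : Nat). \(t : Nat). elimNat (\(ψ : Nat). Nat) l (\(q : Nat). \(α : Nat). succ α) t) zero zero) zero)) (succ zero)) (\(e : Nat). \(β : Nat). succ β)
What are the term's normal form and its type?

resulting normal form:
  succ zero
inferred type:
  Nat


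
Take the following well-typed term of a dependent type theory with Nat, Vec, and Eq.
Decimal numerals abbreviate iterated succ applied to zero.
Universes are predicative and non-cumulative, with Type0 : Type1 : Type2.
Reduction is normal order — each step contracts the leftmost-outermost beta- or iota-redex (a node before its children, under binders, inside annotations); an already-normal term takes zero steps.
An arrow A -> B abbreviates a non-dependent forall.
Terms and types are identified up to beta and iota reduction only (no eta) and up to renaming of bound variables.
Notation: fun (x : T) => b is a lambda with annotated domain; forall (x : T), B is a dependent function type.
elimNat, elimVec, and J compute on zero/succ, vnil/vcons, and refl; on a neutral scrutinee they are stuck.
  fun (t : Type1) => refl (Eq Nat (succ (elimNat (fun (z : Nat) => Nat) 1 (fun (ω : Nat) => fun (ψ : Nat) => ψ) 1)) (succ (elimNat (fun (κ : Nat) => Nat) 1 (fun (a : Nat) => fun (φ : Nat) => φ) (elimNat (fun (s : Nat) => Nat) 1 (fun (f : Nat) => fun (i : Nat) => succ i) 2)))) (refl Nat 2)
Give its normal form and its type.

reduced normal form:
  fun (t : Type1) => refl (Eq Nat 2 2) (refl Nat 2)
type:
  Type1 -> Eq (Eq Nat 2 2) (refl Nat 2) (refl Nat 2)
observation: normalization takes exactly 21 steps under the normal-order strategy.


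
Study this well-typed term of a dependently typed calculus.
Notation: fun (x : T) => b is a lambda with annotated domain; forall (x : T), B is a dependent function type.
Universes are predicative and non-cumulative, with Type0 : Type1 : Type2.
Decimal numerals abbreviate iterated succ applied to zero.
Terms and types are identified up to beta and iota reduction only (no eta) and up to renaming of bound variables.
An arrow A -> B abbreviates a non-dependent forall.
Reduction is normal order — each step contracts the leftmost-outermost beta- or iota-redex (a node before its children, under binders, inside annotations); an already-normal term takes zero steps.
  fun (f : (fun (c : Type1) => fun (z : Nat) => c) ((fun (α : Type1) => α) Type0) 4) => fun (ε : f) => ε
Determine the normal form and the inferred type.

reduced normal form:
  fun (f : Type0) => fun (c : f) => c
type:
  forall (f : Type0), f -> f


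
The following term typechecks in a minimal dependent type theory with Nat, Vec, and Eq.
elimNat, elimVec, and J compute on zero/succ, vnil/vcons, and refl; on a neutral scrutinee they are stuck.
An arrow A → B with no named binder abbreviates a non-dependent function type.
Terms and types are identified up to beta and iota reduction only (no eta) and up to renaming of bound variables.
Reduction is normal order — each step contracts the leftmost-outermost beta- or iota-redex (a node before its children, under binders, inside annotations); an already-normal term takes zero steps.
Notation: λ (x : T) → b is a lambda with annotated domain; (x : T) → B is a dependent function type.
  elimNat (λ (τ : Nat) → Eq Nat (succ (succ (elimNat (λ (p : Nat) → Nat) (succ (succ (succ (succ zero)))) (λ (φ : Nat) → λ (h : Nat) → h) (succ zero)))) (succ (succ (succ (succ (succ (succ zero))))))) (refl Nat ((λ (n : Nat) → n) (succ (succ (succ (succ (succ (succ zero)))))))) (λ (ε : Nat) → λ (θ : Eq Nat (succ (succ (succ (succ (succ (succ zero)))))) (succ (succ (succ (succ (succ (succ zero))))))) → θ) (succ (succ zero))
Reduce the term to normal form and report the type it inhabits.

normal form:
  refl Nat (succ (succ (succ (succ (succ (succ zero))))))
the term's type:
  Eq Nat (succ (succ (succ (succ (succ (succ zero)))))) (succ (succ (succ (succ (succ (succ zero))))))
observation: 8 normal-order steps normalize the term, beginning with an elimNat iota-redex.


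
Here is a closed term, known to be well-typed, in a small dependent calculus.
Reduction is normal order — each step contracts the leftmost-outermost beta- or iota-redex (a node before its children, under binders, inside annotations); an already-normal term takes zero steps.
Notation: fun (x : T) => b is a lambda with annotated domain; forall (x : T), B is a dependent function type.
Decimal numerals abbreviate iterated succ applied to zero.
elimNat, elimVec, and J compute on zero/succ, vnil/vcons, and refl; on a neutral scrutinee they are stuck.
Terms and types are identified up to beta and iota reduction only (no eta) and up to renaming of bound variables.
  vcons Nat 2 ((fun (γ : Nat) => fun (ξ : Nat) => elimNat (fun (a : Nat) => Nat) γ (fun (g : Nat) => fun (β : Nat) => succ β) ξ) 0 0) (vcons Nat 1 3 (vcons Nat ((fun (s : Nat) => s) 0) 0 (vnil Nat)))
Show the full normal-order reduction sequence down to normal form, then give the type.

normal-order reduction sequence:
  vcons Nat 2 ((fun (γ : Nat) => fun (ξ : Nat) => elimNat (fun (a : Nat) => Nat) γ (fun (g : Nat) => fun (β : Nat) => succ β) ξ) 0 0) (vcons Nat 1 3 (vcons Nat ((fun (s : Nat) => s) 0) 0 (vnil Nat)))
  ~> vcons Nat 2 ((fun (γ : Nat) => elimNat (fun (ξ : Nat) => Nat) 0 (fun (a : Nat) => fun (g : Nat) => succ g) γ) 0) (vcons Nat 1 3 (vcons Nat ((fun (β : Nat) => β) 0) 0 (vnil Nat)))
  ~> vcons Nat 2 (elimNat (fun (γ : Nat) => Nat) 0 (fun (ξ : Nat) => fun (a : Nat) => succ a) 0) (vcons Nat 1 3 (vcons Nat ((fun (g : Nat) => g) 0) 0 (vnil Nat)))
  ~> vcons Nat 2 0 (vcons Nat 1 3 (vcons Nat ((fun (γ : Nat) => γ) 0) 0 (vnil Nat)))
  ~> vcons Nat 2 0 (vcons Nat 1 3 (vcons Nat 0 0 (vnil Nat)))
inferred type:
  Vec Nat 3


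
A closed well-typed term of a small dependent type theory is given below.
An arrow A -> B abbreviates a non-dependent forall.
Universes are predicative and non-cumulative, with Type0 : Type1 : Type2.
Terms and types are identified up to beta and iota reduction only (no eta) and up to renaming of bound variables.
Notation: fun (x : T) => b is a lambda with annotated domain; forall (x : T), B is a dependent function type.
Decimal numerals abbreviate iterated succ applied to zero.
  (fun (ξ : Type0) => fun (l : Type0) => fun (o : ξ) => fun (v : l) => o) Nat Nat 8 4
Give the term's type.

the term's type:
  Nat


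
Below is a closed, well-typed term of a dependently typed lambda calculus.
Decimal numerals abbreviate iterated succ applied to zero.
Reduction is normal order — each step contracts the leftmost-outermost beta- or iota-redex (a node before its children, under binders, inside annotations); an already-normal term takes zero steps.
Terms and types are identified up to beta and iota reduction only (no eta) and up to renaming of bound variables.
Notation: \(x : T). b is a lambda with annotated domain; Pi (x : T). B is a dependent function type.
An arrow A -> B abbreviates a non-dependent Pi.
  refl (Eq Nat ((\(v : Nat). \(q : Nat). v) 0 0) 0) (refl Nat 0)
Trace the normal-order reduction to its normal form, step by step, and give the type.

normal-order reduction:
  refl (Eq Nat ((\(v : Nat). \(q : Nat). v) 0 0) 0) (refl Nat 0)
  ~> refl (Eq Nat ((\(v : Nat). 0) 0) 0) (refl Nat 0)
  ~> refl (Eq Nat 0 0) (refl Nat 0)
the term's type:
  Eq (Eq Nat 0 0) (refl Nat 0) (refl Nat 0)


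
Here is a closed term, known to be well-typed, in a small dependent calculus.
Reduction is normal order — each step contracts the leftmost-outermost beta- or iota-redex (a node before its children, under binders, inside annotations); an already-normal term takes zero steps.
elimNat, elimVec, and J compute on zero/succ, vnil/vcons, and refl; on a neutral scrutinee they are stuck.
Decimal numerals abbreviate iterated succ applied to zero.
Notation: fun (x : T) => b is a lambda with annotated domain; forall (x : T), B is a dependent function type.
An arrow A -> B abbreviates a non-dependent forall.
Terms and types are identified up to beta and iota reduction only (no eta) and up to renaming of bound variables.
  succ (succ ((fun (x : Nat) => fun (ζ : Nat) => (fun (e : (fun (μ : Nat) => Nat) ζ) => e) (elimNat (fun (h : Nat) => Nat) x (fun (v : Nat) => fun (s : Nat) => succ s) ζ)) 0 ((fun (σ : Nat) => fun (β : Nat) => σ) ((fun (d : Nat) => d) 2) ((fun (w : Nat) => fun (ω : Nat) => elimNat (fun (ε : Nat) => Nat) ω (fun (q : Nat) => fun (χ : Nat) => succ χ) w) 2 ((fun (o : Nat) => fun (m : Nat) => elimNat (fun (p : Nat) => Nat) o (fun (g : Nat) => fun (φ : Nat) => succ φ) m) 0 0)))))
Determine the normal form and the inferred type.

normal form:
  4
the term's type:
  Nat


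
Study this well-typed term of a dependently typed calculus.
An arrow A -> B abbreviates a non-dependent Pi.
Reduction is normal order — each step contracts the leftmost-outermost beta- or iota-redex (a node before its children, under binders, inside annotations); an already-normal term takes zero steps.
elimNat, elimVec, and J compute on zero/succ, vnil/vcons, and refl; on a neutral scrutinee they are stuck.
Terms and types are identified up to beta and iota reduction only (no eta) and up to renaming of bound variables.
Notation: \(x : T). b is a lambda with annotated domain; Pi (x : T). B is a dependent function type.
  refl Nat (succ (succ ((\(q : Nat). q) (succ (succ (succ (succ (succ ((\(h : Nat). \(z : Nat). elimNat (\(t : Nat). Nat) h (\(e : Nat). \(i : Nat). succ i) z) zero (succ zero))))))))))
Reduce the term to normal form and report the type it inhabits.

normal form:
  refl Nat (succ (succ (succ (succ (succ (succ (succ (succ zero))))))))
type:
  Eq Nat (succ (succ (succ (succ (succ (succ (succ (succ zero)))))))) (succ (succ (succ (succ (succ (succ (succ (succ zero))))))))
observation: reduction starts at a beta-redex, and 7 normal-order steps reach the normal form.


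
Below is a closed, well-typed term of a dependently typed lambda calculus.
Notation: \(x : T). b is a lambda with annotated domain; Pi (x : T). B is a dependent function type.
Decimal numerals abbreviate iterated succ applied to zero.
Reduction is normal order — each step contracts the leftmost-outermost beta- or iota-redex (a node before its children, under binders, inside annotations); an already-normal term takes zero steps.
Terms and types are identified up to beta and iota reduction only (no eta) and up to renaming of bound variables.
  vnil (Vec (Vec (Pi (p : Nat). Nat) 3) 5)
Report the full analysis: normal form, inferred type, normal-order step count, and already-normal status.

resulting normal form:
  vnil (Vec (Vec (Pi (p : Nat). Nat) 3) 5)
inferred type:
  Vec (Vec (Vec (Pi (p : Nat). Nat) 3) 5) 0
normal-order step count: 0
term was already normal: yes


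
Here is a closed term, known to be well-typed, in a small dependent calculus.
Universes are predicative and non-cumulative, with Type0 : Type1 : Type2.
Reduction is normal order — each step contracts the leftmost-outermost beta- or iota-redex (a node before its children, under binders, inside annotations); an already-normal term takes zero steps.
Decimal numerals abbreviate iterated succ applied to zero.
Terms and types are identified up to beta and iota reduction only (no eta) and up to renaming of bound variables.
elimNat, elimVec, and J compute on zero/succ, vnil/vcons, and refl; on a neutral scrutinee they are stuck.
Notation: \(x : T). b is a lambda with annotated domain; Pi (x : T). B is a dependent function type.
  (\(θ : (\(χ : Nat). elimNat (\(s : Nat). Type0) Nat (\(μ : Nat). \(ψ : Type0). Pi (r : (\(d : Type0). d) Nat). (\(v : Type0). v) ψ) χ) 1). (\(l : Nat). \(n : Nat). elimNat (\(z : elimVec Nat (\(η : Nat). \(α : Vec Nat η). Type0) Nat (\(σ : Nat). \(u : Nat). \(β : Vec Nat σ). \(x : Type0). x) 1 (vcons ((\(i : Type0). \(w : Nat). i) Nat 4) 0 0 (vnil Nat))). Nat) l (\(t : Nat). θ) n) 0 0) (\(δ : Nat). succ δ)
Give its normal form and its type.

normal form:
  0
type:
  Nat


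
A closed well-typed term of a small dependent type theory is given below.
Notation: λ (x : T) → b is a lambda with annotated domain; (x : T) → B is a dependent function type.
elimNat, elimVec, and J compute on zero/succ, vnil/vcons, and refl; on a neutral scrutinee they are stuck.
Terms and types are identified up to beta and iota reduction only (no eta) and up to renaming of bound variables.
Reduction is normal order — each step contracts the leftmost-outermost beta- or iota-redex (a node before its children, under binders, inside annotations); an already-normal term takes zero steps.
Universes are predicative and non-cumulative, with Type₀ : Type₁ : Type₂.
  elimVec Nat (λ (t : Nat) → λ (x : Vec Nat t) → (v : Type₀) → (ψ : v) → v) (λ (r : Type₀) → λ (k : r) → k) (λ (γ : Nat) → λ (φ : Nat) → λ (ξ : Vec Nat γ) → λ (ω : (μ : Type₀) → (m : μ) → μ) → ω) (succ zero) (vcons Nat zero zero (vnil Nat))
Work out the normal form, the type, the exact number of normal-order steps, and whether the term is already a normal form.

resulting normal form:
  λ (t : Type₀) → λ (x : t) → x
type:
  (t : Type₀) → (x : t) → t
steps to reach normal form (normal order): 6
already normal: no
first contracted redex: an elimVec iota-redex


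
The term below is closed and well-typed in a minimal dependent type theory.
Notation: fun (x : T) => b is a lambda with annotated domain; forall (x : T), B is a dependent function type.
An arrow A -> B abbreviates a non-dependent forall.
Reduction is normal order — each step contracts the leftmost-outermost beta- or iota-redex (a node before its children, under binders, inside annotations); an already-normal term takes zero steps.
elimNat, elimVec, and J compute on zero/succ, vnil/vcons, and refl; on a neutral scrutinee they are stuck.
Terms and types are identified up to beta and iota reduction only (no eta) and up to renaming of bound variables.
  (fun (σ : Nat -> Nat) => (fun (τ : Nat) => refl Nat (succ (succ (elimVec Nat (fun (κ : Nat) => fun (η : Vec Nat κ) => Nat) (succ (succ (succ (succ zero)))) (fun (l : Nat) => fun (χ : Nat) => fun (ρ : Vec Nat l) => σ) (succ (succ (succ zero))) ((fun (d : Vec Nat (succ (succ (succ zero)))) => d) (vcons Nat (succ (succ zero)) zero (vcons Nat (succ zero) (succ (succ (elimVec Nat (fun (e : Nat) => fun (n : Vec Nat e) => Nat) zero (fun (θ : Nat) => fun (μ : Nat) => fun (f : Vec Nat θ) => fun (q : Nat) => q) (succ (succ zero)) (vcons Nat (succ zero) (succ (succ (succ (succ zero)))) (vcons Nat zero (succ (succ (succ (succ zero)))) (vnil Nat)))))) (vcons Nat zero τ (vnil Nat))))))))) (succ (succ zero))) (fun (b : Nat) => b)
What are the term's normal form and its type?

resulting normal form:
  refl Nat (succ (succ (succ (succ (succ (succ zero))))))
inferred type:
  Eq Nat (succ (succ (succ (succ (succ (succ zero)))))) (succ (succ (succ (succ (succ (succ zero))))))


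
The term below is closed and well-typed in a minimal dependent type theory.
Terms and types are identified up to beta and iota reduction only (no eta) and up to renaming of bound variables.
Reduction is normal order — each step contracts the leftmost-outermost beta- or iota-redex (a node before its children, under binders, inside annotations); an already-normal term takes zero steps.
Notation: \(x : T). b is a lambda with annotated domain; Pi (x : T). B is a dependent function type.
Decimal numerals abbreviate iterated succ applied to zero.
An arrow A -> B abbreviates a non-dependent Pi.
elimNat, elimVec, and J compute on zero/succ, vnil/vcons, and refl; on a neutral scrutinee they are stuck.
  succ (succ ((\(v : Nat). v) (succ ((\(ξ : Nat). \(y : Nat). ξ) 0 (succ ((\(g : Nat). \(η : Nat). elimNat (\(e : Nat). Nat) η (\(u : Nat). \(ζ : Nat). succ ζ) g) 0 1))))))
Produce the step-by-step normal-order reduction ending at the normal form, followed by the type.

normal-order reduction sequence:
  succ (succ ((\(v : Nat). v) (succ ((\(ξ : Nat). \(y : Nat). ξ) 0 (succ ((\(g : Nat). \(η : Nat). elimNat (\(e : Nat). Nat) η (\(u : Nat). \(ζ : Nat). succ ζ) g) 0 1))))))
  ~> succ (succ (succ ((\(v : Nat). \(ξ : Nat). v) 0 (succ ((\(y : Nat). \(g : Nat). elimNat (\(η : Nat). Nat) g (\(e : Nat). \(u : Nat). succ u) y) 0 1)))))
  ~> succ (succ (succ ((\(v : Nat). 0) (succ ((\(ξ : Nat). \(y : Nat). elimNat (\(g : Nat). Nat) y (\(η : Nat). \(e : Nat). succ e) ξ) 0 1)))))
  ~> 3
type:
  Nat


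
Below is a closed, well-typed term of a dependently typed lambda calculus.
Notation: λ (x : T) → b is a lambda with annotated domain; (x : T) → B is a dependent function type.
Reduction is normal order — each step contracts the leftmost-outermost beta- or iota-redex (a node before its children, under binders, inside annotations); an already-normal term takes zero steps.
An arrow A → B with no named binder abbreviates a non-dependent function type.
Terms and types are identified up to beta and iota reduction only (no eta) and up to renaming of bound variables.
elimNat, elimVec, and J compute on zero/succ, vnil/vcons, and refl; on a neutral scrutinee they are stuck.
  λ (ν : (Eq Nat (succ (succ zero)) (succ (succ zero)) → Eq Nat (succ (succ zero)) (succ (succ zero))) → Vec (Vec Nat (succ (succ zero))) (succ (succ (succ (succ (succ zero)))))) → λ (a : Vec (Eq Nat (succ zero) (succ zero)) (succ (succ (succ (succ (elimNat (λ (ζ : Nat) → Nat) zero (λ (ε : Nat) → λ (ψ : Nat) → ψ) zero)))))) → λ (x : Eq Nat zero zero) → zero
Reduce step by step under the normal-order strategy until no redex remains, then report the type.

normal-order reduction:
  λ (ν : (Eq Nat (succ (succ zero)) (succ (succ zero)) → Eq Nat (succ (succ zero)) (succ (succ zero))) → Vec (Vec Nat (succ (succ zero))) (succ (succ (succ (succ (succ zero)))))) → λ (a : Vec (Eq Nat (succ zero) (succ zero)) (succ (succ (succ (succ (elimNat (λ (ζ : Nat) → Nat) zero (λ (ε : Nat) → λ (ψ : Nat) → ψ) zero)))))) → λ (x : Eq Nat zero zero) → zero
  ~> λ (ν : (Eq Nat (succ (succ zero)) (succ (succ zero)) → Eq Nat (succ (succ zero)) (succ (succ zero))) → Vec (Vec Nat (succ (succ zero))) (succ (succ (succ (succ (succ zero)))))) → λ (a : Vec (Eq Nat (succ zero) (succ zero)) (succ (succ (succ (succ zero))))) → λ (ζ : Eq Nat zero zero) → zero
type:
  ((Eq Nat (succ (succ zero)) (succ (succ zero)) → Eq Nat (succ (succ zero)) (succ (succ zero))) → Vec (Vec Nat (succ (succ zero))) (succ (succ (succ (succ (succ zero)))))) → Vec (Eq Nat (succ zero) (succ zero)) (succ (succ (succ (succ zero)))) → Eq Nat zero zero → Nat


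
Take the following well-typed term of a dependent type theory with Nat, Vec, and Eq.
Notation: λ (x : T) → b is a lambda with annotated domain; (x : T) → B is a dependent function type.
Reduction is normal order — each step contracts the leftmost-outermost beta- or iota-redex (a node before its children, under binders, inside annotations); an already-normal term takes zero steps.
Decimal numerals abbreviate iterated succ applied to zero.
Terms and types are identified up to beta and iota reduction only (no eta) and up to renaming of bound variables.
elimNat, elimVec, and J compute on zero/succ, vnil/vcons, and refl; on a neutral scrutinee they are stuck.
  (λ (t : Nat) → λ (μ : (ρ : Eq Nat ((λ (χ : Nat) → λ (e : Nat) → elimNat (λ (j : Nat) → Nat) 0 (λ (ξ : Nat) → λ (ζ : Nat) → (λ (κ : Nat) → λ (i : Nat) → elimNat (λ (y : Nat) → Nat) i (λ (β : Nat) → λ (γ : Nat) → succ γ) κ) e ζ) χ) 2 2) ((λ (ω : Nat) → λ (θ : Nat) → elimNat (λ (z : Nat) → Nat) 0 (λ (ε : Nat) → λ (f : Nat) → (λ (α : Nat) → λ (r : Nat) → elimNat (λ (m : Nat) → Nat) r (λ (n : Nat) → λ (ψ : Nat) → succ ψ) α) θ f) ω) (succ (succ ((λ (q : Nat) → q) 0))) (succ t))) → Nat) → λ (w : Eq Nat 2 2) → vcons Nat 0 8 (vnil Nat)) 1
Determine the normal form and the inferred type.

resulting normal form:
  λ (t : (μ : Eq Nat 4 4) → Nat) → λ (ρ : Eq Nat 2 2) → vcons Nat 0 8 (vnil Nat)
inferred type:
  (t : (μ : Eq Nat 4 4) → Nat) → (ρ : Eq Nat 2 2) → Vec Nat 1
observation: normalization takes exactly 65 steps under the normal-order strategy.


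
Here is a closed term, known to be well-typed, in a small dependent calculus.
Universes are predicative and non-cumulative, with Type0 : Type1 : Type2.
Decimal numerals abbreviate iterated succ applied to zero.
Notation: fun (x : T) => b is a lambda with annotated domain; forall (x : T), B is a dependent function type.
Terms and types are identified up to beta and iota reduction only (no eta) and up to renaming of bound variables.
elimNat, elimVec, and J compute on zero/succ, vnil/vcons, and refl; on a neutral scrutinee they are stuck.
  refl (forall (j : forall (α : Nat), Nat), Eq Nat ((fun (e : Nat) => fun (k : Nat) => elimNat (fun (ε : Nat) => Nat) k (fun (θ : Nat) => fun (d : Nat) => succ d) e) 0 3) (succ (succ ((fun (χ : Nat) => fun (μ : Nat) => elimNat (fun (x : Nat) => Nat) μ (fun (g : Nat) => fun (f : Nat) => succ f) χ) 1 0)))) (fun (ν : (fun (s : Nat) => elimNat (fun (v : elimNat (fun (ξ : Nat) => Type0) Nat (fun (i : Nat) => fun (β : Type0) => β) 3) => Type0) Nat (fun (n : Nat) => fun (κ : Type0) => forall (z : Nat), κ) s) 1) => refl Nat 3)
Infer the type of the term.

the term's type:
  Eq (forall (j : forall (α : Nat), Nat), Eq Nat 3 3) (fun (e : forall (k : Nat), Nat) => refl Nat 3) (fun (ε : forall (θ : Nat), Nat) => refl Nat 3)


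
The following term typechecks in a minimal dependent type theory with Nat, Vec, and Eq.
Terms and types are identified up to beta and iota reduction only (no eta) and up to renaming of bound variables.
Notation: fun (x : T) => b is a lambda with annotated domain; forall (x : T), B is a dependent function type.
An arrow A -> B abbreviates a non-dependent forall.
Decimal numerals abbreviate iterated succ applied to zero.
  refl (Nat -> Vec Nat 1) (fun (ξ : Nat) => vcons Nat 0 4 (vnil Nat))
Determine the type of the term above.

the term's type:
  Eq (Nat -> Vec Nat 1) (fun (ξ : Nat) => vcons Nat 0 4 (vnil Nat)) (fun (z : Nat) => vcons Nat 0 4 (vnil Nat))


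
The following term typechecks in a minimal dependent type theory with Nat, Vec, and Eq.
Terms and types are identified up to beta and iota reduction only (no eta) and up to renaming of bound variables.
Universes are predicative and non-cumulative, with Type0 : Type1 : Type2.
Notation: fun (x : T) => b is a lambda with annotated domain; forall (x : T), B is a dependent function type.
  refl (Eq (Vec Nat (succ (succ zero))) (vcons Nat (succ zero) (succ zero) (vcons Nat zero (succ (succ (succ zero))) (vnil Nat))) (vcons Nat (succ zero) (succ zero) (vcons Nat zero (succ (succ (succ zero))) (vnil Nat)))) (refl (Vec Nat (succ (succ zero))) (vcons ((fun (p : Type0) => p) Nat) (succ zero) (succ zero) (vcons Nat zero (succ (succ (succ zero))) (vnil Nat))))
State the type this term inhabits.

the term's type:
  Eq (Eq (Vec Nat (succ (succ zero))) (vcons Nat (succ zero) (succ zero) (vcons Nat zero (succ (succ (succ zero))) (vnil Nat))) (vcons Nat (succ zero) (succ zero) (vcons Nat zero (succ (succ (succ zero))) (vnil Nat)))) (refl (Vec Nat (succ (succ zero))) (vcons Nat (succ zero) (succ zero) (vcons Nat zero (succ (succ (succ zero))) (vnil Nat)))) (refl (Vec Nat (succ (succ zero))) (vcons Nat (succ zero) (succ zero) (vcons Nat zero (succ (succ (succ zero))) (vnil Nat))))


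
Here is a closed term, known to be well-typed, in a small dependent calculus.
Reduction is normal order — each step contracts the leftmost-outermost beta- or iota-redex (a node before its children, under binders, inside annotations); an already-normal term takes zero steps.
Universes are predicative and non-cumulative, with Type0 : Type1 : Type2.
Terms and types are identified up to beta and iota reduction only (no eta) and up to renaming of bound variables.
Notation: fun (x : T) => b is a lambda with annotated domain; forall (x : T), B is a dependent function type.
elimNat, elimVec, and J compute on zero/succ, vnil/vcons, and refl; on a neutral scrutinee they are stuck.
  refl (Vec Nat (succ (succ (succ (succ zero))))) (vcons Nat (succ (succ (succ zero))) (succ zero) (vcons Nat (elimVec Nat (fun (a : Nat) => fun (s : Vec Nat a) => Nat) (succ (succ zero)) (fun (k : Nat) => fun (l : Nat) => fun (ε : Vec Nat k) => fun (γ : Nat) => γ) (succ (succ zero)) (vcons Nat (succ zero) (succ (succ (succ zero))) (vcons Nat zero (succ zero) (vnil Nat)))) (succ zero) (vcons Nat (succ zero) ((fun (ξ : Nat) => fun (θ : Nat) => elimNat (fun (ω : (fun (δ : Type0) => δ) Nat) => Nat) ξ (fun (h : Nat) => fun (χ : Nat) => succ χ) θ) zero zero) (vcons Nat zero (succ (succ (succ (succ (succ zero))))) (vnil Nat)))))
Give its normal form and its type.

resulting normal form:
  refl (Vec Nat (succ (succ (succ (succ zero))))) (vcons Nat (succ (succ (succ zero))) (succ zero) (vcons Nat (succ (succ zero)) (succ zero) (vcons Nat (succ zero) zero (vcons Nat zero (succ (succ (succ (succ (succ zero))))) (vnil Nat)))))
inferred type:
  Eq (Vec Nat (succ (succ (succ (succ zero))))) (vcons Nat (succ (succ (succ zero))) (succ zero) (vcons Nat (succ (succ zero)) (succ zero) (vcons Nat (succ zero) zero (vcons Nat zero (succ (succ (succ (succ (succ zero))))) (vnil Nat))))) (vcons Nat (succ (succ (succ zero))) (succ zero) (vcons Nat (succ (succ zero)) (succ zero) (vcons Nat (succ zero) zero (vcons Nat zero (succ (succ (succ (succ (succ zero))))) (vnil Nat)))))


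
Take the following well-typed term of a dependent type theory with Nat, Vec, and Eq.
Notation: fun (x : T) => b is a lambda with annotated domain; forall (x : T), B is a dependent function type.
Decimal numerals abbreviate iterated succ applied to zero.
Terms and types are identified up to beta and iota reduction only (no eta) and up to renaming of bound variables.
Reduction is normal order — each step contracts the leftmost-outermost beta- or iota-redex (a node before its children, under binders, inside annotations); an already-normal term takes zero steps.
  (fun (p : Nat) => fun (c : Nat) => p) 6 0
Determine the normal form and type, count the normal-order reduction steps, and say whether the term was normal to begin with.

normal form:
  6
inferred type:
  Nat
steps to reach normal form (normal order): 2
term was already normal: no
first redex: a beta-redex


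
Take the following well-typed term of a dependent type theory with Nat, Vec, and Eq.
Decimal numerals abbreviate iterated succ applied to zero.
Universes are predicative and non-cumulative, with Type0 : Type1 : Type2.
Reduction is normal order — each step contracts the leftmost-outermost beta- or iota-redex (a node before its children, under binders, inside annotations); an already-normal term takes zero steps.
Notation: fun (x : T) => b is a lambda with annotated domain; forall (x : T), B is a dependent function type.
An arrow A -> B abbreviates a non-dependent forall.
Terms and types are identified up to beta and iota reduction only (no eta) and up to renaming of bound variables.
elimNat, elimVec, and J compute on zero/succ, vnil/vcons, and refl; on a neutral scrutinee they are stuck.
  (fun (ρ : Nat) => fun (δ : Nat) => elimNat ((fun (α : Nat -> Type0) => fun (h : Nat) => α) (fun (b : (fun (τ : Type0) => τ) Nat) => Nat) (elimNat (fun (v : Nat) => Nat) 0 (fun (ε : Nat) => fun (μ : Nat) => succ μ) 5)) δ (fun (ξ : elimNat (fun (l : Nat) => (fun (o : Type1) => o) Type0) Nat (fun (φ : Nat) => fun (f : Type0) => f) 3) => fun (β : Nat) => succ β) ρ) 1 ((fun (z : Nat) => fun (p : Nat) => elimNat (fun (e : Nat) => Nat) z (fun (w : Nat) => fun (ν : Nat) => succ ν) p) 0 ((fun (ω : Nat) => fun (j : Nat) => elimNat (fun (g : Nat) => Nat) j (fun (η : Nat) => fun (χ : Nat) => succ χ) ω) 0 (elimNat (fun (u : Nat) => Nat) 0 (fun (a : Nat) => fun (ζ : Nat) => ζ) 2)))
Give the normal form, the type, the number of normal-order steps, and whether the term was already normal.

reduced normal form:
  1
inferred type:
  Nat
reduction steps (normal order): 19
started in normal form: no
first contracted redex: a beta-redex
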